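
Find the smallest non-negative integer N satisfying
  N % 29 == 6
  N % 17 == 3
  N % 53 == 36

20335

From N ≡ 6 (mod 29) write N = 6 + 29t. Substituting into N ≡ 3 (mod 17) gives 29t ≡ 14 (mod 17), and since 12⁻¹ ≡ 10 (mod 17), t ≡ 4. Hence N ≡ 6 + 29·4 = 122 (mod 493).
From N ≡ 122 (mod 493) write N = 122 + 493t. Substituting into N ≡ 36 (mod 53) gives 493t ≡ 20 (mod 53), and since 16⁻¹ ≡ 10 (mod 53), t ≡ 41. Hence N ≡ 122 + 493·41 = 20335 (mod 26129).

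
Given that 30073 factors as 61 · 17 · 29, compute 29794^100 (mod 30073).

9014

Mod 61: 29794 ≡ 26; by Fermat, exponent reduces to 100 mod 60 = 40; 26^40 ≡ 47 (mod 61).
Mod 17: 29794 ≡ 10; by Fermat, exponent reduces to 100 mod 16 = 4; 10^4 ≡ 4 (mod 17).
Mod 29: 29794 ≡ 11; by Fermat, exponent reduces to 100 mod 28 = 16; 11^16 ≡ 24 (mod 29).
Combine by CRT: x ≡ 47 (mod 61), x ≡ 4 (mod 17), x ≡ 24 (mod 29) ⇒ x ≡ 9014 (mod 30073).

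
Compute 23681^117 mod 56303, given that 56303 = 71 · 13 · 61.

53620

Mod 71: 23681 ≡ 38; by Fermat, exponent reduces to 117 mod 70 = 47; 38^47 ≡ 15 (mod 71).
Mod 13: 23681 ≡ 8; by Fermat, exponent reduces to 117 mod 12 = 9; 8^9 ≡ 8 (mod 13).
Mod 61: 23681 ≡ 13; by Fermat, exponent reduces to 117 mod 60 = 57; 13^57 ≡ 1 (mod 61).
Combine by CRT: x ≡ 15 (mod 71), x ≡ 8 (mod 13), x ≡ 1 (mod 61) ⇒ x ≡ 53620 (mod 56303).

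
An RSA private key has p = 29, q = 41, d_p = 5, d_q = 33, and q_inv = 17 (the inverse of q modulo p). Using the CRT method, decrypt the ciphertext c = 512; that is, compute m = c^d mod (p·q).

282

m₁ = c^(d_p) mod p: c ≡ 19 (mod 29), and 19^5 mod 29 = 21.
m₂ = c^(d_q) mod q: c ≡ 20 (mod 41), and 20^33 mod 41 = 36.
h = q_inv·(m₁ − m₂) mod p = 17·(21 − 36) mod 29 = 6.
m = m₂ + h·q = 36 + 6·41 = 282.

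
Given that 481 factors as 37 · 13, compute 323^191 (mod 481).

Mod 37: 323 ≡ 27; by Fermat, exponent reduces to 191 mod 36 = 11; 27^11 ≡ 11 (mod 37).
Mod 13: 323 ≡ 11; by Fermat, exponent reduces to 191 mod 12 = 11; 11^11 ≡ 6 (mod 13).
Combine by CRT: x ≡ 11 (mod 37), x ≡ 6 (mod 13) ⇒ x ≡ 344 (mod 481).

344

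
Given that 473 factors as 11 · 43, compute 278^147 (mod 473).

42

Mod 11: 278 ≡ 3; by Fermat, exponent reduces to 147 mod 10 = 7; 3^7 ≡ 9 (mod 11).
Mod 43: 278 ≡ 20; by Fermat, exponent reduces to 147 mod 42 = 21; 20^21 ≡ 42 (mod 43).
Combine by CRT: x ≡ 9 (mod 11), x ≡ 42 (mod 43) ⇒ x ≡ 42 (mod 473).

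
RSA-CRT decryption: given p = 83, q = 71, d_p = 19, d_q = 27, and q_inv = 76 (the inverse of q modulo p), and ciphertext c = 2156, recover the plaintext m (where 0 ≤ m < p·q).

m₁ = c^(d_p) mod p: c ≡ 81 (mod 83), and 81^19 mod 83 = 23.
m₂ = c^(d_q) mod q: c ≡ 26 (mod 71), and 26^27 mod 71 = 41.
h = q_inv·(m₁ − m₂) mod p = 76·(23 − 41) mod 83 = 43.
m = m₂ + h·q = 41 + 43·71 = 3094.

3094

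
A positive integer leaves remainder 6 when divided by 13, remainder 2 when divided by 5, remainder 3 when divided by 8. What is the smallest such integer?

Combine the congruences pairwise.
From a ≡ 6 (mod 13) write a = 6 + 13t. Substituting into a ≡ 2 (mod 5) gives 13t ≡ 1 (mod 5), and since 3⁻¹ ≡ 2 (mod 5), t ≡ 2. Hence a ≡ 6 + 13·2 = 32 (mod 65).
From a ≡ 32 (mod 65) write a = 32 + 65t. Substituting into a ≡ 3 (mod 8) gives 65t ≡ 3 (mod 8), and since 1⁻¹ ≡ 1 (mod 8), t ≡ 3. Hence a ≡ 32 + 65·3 = 227 (mod 520).

227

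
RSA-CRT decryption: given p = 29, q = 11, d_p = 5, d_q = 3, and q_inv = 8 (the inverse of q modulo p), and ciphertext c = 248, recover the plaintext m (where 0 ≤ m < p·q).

m₁ = c^(d_p) mod p: c ≡ 16 (mod 29), and 16^5 mod 29 = 23.
m₂ = c^(d_q) mod q: c ≡ 6 (mod 11), and 6^3 mod 11 = 7.
h = q_inv·(m₁ − m₂) mod p = 8·(23 − 7) mod 29 = 12.
m = m₂ + h·q = 7 + 12·11 = 139.

139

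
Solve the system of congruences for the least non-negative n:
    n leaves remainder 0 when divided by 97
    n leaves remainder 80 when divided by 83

From n ≡ 0 (mod 97) write n = 0 + 97t. Substituting into n ≡ 80 (mod 83) gives 97t ≡ 80 (mod 83), and since 14⁻¹ ≡ 6 (mod 83), t ≡ 65. Hence n ≡ 0 + 97·65 = 6305 (mod 8051).

6305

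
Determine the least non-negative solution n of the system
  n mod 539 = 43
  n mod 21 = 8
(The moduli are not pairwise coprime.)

gcd(539, 21) = 7 and 7 | (8 − 43), so the pair is consistent; merging gives n ≡ 1121 (mod 1617), where 1617 = lcm(539, 21).
The solution is unique modulo lcm(539, 21) = 1617.

1121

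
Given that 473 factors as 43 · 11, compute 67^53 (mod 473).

100

Mod 43: 67 ≡ 24; by Fermat, exponent reduces to 53 mod 42 = 11; 24^11 ≡ 14 (mod 43).
Mod 11: 67 ≡ 1; by Fermat, exponent reduces to 53 mod 10 = 3; 1^3 ≡ 1 (mod 11).
Combine by CRT: x ≡ 14 (mod 43), x ≡ 1 (mod 11) ⇒ x ≡ 100 (mod 473).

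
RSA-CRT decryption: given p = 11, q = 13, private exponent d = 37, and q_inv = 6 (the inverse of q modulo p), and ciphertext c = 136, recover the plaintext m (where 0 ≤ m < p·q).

d_p = d mod (p−1) = 37 mod 10 = 7; d_q = d mod (q−1) = 1.
m₁ = c^(d_p) mod p: c ≡ 4 (mod 11), and 4^7 mod 11 = 5.
m₂ = c^(d_q) mod q: c ≡ 6 (mod 13), and 6^1 mod 13 = 6.
h = q_inv·(m₁ − m₂) mod p = 6·(5 − 6) mod 11 = 5.
m = m₂ + h·q = 6 + 5·13 = 71.

71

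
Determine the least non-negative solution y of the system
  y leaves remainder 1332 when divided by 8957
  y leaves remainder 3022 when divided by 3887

72988

gcd(8957, 3887) = 169 and 169 | (3022 − 1332), so the pair is consistent; merging gives y ≡ 72988 (mod 206011), where 206011 = lcm(8957, 3887).
The solution is unique modulo lcm(8957, 3887) = 206011.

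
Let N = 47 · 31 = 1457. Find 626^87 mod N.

Mod 47: 626 ≡ 15; by Fermat, exponent reduces to 87 mod 46 = 41; 15^41 ≡ 35 (mod 47).
Mod 31: 626 ≡ 6; by Fermat, exponent reduces to 87 mod 30 = 27; 6^27 ≡ 30 (mod 31).
Combine by CRT: x ≡ 35 (mod 47), x ≡ 30 (mod 31) ⇒ x ≡ 1022 (mod 1457).

1022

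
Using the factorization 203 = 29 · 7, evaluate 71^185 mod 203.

Mod 29: 71 ≡ 13; by Fermat, exponent reduces to 185 mod 28 = 17; 13^17 ≡ 22 (mod 29).
Mod 7: 71 ≡ 1; by Fermat, exponent reduces to 185 mod 6 = 5; 1^5 ≡ 1 (mod 7).
Combine by CRT: x ≡ 22 (mod 29), x ≡ 1 (mod 7) ⇒ x ≡ 22 (mod 203).

22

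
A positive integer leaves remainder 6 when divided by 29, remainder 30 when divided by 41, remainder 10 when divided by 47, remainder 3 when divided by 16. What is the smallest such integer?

659843

Combine the congruences pairwise.
From k ≡ 6 (mod 29) write k = 6 + 29t. Substituting into k ≡ 30 (mod 41) gives 29t ≡ 24 (mod 41), and since 29⁻¹ ≡ 17 (mod 41), t ≡ 39. Hence k ≡ 6 + 29·39 = 1137 (mod 1189).
From k ≡ 1137 (mod 1189) write k = 1137 + 1189t. Substituting into k ≡ 10 (mod 47) gives 1189t ≡ 1 (mod 47), and since 14⁻¹ ≡ 37 (mod 47), t ≡ 37. Hence k ≡ 1137 + 1189·37 = 45130 (mod 55883).
From k ≡ 45130 (mod 55883) write k = 45130 + 55883t. Substituting into k ≡ 3 (mod 16) gives 55883t ≡ 9 (mod 16), and since 11⁻¹ ≡ 3 (mod 16), t ≡ 11. Hence k ≡ 45130 + 55883·11 = 659843 (mod 894128).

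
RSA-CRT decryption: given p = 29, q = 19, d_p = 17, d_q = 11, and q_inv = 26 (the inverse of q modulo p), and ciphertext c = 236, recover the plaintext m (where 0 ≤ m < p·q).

m₁ = c^(d_p) mod p: c ≡ 4 (mod 29), and 4^17 mod 29 = 6.
m₂ = c^(d_q) mod q: c ≡ 8 (mod 19), and 8^11 mod 19 = 12.
h = q_inv·(m₁ − m₂) mod p = 26·(6 − 12) mod 29 = 18.
m = m₂ + h·q = 12 + 18·19 = 354.

354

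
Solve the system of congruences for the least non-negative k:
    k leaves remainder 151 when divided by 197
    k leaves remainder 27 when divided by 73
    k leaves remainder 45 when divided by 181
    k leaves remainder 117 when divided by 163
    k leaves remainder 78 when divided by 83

The moduli are pairwise coprime; N = 197·73·181·163·83 = 35215459369.
N/197 = 178758677; 178758677 ≡ 89 (mod 197); 89·31 ≡ 1, so inverse 31.
N/73 = 482403553; 482403553 ≡ 62 (mod 73); 62·53 ≡ 1, so inverse 53.
N/181 = 194560549; 194560549 ≡ 29 (mod 181); 29·25 ≡ 1, so inverse 25.
N/163 = 216045763; 216045763 ≡ 21 (mod 163); 21·132 ≡ 1, so inverse 132.
N/83 = 424282643; 424282643 ≡ 6 (mod 83); 6·14 ≡ 1, so inverse 14.
k ≡ 151·178758677·31 + 27·482403553·53 + 45·194560549·25 + 117·216045763·132 + 78·424282643·14 = 5545896878933.
5545896878933 mod 35215459369 = 17069758000.

17069758000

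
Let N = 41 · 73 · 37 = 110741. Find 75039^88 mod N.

Mod 41: 75039 ≡ 9; by Fermat, exponent reduces to 88 mod 40 = 8; 9^8 ≡ 1 (mod 41).
Mod 73: 75039 ≡ 68; by Fermat, exponent reduces to 88 mod 72 = 16; 68^16 ≡ 4 (mod 73).
Mod 37: 75039 ≡ 3; by Fermat, exponent reduces to 88 mod 36 = 16; 3^16 ≡ 33 (mod 37).
Combine by CRT: x ≡ 1 (mod 41), x ≡ 4 (mod 73), x ≡ 33 (mod 37) ⇒ x ≡ 51907 (mod 110741).

51907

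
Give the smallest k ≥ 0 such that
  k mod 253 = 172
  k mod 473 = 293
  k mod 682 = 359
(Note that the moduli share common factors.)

477077

gcd(253, 473) = 11 and 11 | (293 − 172), so the pair is consistent; merging gives k ≡ 9280 (mod 10879), where 10879 = lcm(253, 473).
gcd(10879, 682) = 11 and 11 | (359 − 9280), so the pair is consistent; merging gives k ≡ 477077 (mod 674498), where 674498 = lcm(10879, 682).
The solution is unique modulo lcm(253, 473, 682) = 674498.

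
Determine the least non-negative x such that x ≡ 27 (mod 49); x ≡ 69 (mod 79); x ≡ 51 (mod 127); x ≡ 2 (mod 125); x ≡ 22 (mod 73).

4079943377

The moduli are pairwise coprime; N = 49·79·127·125·73 = 4486005125.
N/49 = 91551125; 91551125 ≡ 15 (mod 49); 15·36 ≡ 1, so inverse 36.
N/79 = 56784875; 56784875 ≡ 70 (mod 79); 70·35 ≡ 1, so inverse 35.
N/127 = 35322875; 35322875 ≡ 111 (mod 127); 111·119 ≡ 1, so inverse 119.
N/125 = 35888041; 35888041 ≡ 41 (mod 125); 41·61 ≡ 1, so inverse 61.
N/73 = 61452125; 61452125 ≡ 68 (mod 73); 68·29 ≡ 1, so inverse 29.
x ≡ 27·91551125·36 + 69·56784875·35 + 51·35322875·119 + 2·35888041·61 + 22·61452125·29 = 484082491752.
484082491752 mod 4486005125 = 4079943377.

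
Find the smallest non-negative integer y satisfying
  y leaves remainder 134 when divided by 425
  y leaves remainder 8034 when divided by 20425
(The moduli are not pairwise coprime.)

gcd(425, 20425) = 25 and 25 | (8034 − 134), so the pair is consistent; merging gives y ≡ 151009 (mod 347225), where 347225 = lcm(425, 20425).
The solution is unique modulo lcm(425, 20425) = 347225.

151009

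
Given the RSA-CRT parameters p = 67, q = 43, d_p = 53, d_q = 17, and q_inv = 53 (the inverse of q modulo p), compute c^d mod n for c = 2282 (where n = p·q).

m₁ = c^(d_p) mod p: c ≡ 4 (mod 67), and 4^53 mod 67 = 6.
m₂ = c^(d_q) mod q: c ≡ 3 (mod 43), and 3^17 mod 43 = 26.
h = q_inv·(m₁ − m₂) mod p = 53·(6 − 26) mod 67 = 12.
m = m₂ + h·q = 26 + 12·43 = 542.

542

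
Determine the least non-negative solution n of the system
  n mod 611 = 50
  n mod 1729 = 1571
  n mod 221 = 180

Combine the congruences pairwise.
gcd(611, 1729) = 13 and 13 | (1571 − 50), so the pair is consistent; merging gives n ≡ 77647 (mod 81263), where 81263 = lcm(611, 1729).
gcd(81263, 221) = 13 and 13 | (180 − 77647), so the pair is consistent; merging gives n ≡ 1052803 (mod 1381471), where 1381471 = lcm(81263, 221).
The solution is unique modulo lcm(611, 1729, 221) = 1381471.

1052803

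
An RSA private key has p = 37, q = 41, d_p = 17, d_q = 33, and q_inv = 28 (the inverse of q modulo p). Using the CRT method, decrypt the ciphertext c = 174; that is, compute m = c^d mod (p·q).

m₁ = c^(d_p) mod p: c ≡ 26 (mod 37), and 26^17 mod 37 = 10.
m₂ = c^(d_q) mod q: c ≡ 10 (mod 41), and 10^33 mod 41 = 16.
h = q_inv·(m₁ − m₂) mod p = 28·(10 − 16) mod 37 = 17.
m = m₂ + h·q = 16 + 17·41 = 713.

713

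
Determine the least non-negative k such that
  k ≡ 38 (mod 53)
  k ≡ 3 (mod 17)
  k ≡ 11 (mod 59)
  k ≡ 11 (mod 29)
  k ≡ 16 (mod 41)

The moduli are pairwise coprime; N = 53·17·59·29·41 = 63206051.
N/53 = 1192567; 1192567 ≡ 14 (mod 53); 14·19 ≡ 1, so inverse 19.
N/17 = 3718003; 3718003 ≡ 1 (mod 17), inverse 1.
N/59 = 1071289; 1071289 ≡ 26 (mod 59); 26·25 ≡ 1, so inverse 25.
N/29 = 2179519; 2179519 ≡ 24 (mod 29); 24·23 ≡ 1, so inverse 23.
N/41 = 1541611; 1541611 ≡ 11 (mod 41); 11·15 ≡ 1, so inverse 15.
k ≡ 38·1192567·19 + 3·3718003·1 + 11·1071289·25 + 11·2179519·23 + 16·1541611·15 = 2088196805.
2088196805 mod 63206051 = 2397122.

2397122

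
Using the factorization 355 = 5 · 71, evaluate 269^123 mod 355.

234

Mod 5: 269 ≡ 4; by Fermat, exponent reduces to 123 mod 4 = 3; 4^3 ≡ 4 (mod 5).
Mod 71: 269 ≡ 56; by Fermat, exponent reduces to 123 mod 70 = 53; 56^53 ≡ 21 (mod 71).
Combine by CRT: x ≡ 4 (mod 5), x ≡ 21 (mod 71) ⇒ x ≡ 234 (mod 355).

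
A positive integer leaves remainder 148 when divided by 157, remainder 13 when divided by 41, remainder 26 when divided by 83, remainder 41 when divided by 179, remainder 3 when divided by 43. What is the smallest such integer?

The moduli are pairwise coprime; N = 157·41·83·179·43 = 4112283887.
N/157 = 26192891; 26192891 ≡ 110 (mod 157); 110·10 ≡ 1, so inverse 10.
N/41 = 100299607; 100299607 ≡ 36 (mod 41); 36·8 ≡ 1, so inverse 8.
N/83 = 49545589; 49545589 ≡ 67 (mod 83); 67·57 ≡ 1, so inverse 57.
N/179 = 22973653; 22973653 ≡ 77 (mod 179); 77·93 ≡ 1, so inverse 93.
N/43 = 95634509; 95634509 ≡ 15 (mod 43); 15·23 ≡ 1, so inverse 23.
x ≡ 148·26192891·10 + 13·100299607·8 + 26·49545589·57 + 41·22973653·93 + 3·95634509·23 = 216820520716.
216820520716 mod 4112283887 = 2981758592.

2981758592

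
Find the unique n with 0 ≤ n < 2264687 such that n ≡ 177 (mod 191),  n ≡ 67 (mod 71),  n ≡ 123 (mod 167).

597816

The moduli are pairwise coprime; M = 191·71·167 = 2264687.
M/191 = 11857; 11857 ≡ 15 (mod 191); 15·51 ≡ 1, so inverse 51.
M/71 = 31897; 31897 ≡ 18 (mod 71); 18·4 ≡ 1, so inverse 4.
M/167 = 13561; 13561 ≡ 34 (mod 167); 34·113 ≡ 1, so inverse 113.
n ≡ 177·11857·51 + 67·31897·4 + 123·13561·113 = 304065874.
304065874 mod 2264687 = 597816.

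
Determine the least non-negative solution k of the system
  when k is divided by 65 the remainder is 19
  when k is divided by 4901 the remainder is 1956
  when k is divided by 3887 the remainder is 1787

Combine the congruences pairwise.
gcd(65, 4901) = 13 and 13 | (1956 − 19), so the pair is consistent; merging gives k ≡ 16659 (mod 24505), where 24505 = lcm(65, 4901).
gcd(24505, 3887) = 169 and 169 | (1787 − 16659), so the pair is consistent; merging gives k ≡ 433244 (mod 563615), where 563615 = lcm(24505, 3887).
The solution is unique modulo lcm(65, 4901, 3887) = 563615.

433244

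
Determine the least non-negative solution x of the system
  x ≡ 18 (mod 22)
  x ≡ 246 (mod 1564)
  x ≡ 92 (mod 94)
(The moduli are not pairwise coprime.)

733762

gcd(22, 1564) = 2 and 2 | (246 − 18), so the pair is consistent; merging gives x ≡ 11194 (mod 17204), where 17204 = lcm(22, 1564).
gcd(17204, 94) = 2 and 2 | (92 − 11194), so the pair is consistent; merging gives x ≡ 733762 (mod 808588), where 808588 = lcm(17204, 94).
The solution is unique modulo lcm(22, 1564, 94) = 808588.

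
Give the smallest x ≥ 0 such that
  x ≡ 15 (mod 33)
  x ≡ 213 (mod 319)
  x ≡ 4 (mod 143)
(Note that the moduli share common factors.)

Combine the congruences pairwise.
gcd(33, 319) = 11 and 11 | (213 − 15), so the pair is consistent; merging gives x ≡ 213 (mod 957), where 957 = lcm(33, 319).
gcd(957, 143) = 11 and 11 | (4 − 213), so the pair is consistent; merging gives x ≡ 7869 (mod 12441), where 12441 = lcm(957, 143).
The solution is unique modulo lcm(33, 319, 143) = 12441.

7869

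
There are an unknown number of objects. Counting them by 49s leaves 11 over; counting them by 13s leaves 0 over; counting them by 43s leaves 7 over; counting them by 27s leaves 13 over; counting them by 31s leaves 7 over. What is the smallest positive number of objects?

The moduli are pairwise coprime; M = 49·13·43·27·31 = 22926267.
M/49 = 467883; 467883 ≡ 31 (mod 49); 31·19 ≡ 1, so inverse 19.
M/13 = 1763559; 1763559 ≡ 5 (mod 13); 5·8 ≡ 1, so inverse 8.
M/43 = 533169; 533169 ≡ 12 (mod 43); 12·18 ≡ 1, so inverse 18.
M/27 = 849121; 849121 ≡ 25 (mod 27); 25·13 ≡ 1, so inverse 13.
M/31 = 739557; 739557 ≡ 21 (mod 31); 21·3 ≡ 1, so inverse 3.
N ≡ 11·467883·19 + 0·1763559·8 + 7·533169·18 + 13·849121·13 + 7·739557·3 = 323998987.
323998987 mod 22926267 = 3031249.

3031249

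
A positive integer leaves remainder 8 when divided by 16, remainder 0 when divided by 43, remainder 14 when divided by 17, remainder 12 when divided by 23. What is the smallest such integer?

Combine the congruences pairwise.
From N ≡ 8 (mod 16) write N = 8 + 16t. Substituting into N ≡ 0 (mod 43) gives 16t ≡ 35 (mod 43), and since 16⁻¹ ≡ 35 (mod 43), t ≡ 21. Hence N ≡ 8 + 16·21 = 344 (mod 688).
From N ≡ 344 (mod 688) write N = 344 + 688t. Substituting into N ≡ 14 (mod 17) gives 688t ≡ 10 (mod 17), and since 8⁻¹ ≡ 15 (mod 17), t ≡ 14. Hence N ≡ 344 + 688·14 = 9976 (mod 11696).
From N ≡ 9976 (mod 11696) write N = 9976 + 11696t. Substituting into N ≡ 12 (mod 23) gives 11696t ≡ 18 (mod 23), and since 12⁻¹ ≡ 2 (mod 23), t ≡ 13. Hence N ≡ 9976 + 11696·13 = 162024 (mod 269008).

162024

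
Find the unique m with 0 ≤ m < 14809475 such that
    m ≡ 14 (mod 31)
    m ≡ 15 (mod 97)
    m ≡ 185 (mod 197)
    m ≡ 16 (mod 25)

Combine the congruences pairwise.
From m ≡ 14 (mod 31) write m = 14 + 31t. Substituting into m ≡ 15 (mod 97) gives 31t ≡ 1 (mod 97), and since 31⁻¹ ≡ 72 (mod 97), t ≡ 72. Hence m ≡ 14 + 31·72 = 2246 (mod 3007).
From m ≡ 2246 (mod 3007) write m = 2246 + 3007t. Substituting into m ≡ 185 (mod 197) gives 3007t ≡ 106 (mod 197), and since 52⁻¹ ≡ 72 (mod 197), t ≡ 146. Hence m ≡ 2246 + 3007·146 = 441268 (mod 592379).
From m ≡ 441268 (mod 592379) write m = 441268 + 592379t. Substituting into m ≡ 16 (mod 25) gives 592379t ≡ 23 (mod 25), and since 4⁻¹ ≡ 19 (mod 25), t ≡ 12. Hence m ≡ 441268 + 592379·12 = 7549816 (mod 14809475).

7549816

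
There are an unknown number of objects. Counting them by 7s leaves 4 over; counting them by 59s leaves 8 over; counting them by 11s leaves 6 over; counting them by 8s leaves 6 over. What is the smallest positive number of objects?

35998

The moduli are pairwise coprime; M = 7·59·11·8 = 36344.
M/7 = 5192; 5192 ≡ 5 (mod 7); 5·3 ≡ 1, so inverse 3.
M/59 = 616; 616 ≡ 26 (mod 59); 26·25 ≡ 1, so inverse 25.
M/11 = 3304; 3304 ≡ 4 (mod 11); 4·3 ≡ 1, so inverse 3.
M/8 = 4543; 4543 ≡ 7 (mod 8); 7·7 ≡ 1, so inverse 7.
N ≡ 4·5192·3 + 8·616·25 + 6·3304·3 + 6·4543·7 = 435782.
435782 mod 36344 = 35998.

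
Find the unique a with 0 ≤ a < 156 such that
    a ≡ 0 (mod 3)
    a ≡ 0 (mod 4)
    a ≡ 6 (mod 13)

From a ≡ 0 (mod 3) write a = 0 + 3t. Substituting into a ≡ 0 (mod 4) gives 3t ≡ 0 (mod 4), and since 3⁻¹ ≡ 3 (mod 4), t ≡ 0. Hence a ≡ 0 + 3·0 = 0 (mod 12).
From a ≡ 0 (mod 12) write a = 0 + 12t. Substituting into a ≡ 6 (mod 13) gives 12t ≡ 6 (mod 13), and since 12⁻¹ ≡ 12 (mod 13), t ≡ 7. Hence a ≡ 0 + 12·7 = 84 (mod 156).

84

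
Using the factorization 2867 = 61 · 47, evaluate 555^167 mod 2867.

Mod 61: 555 ≡ 6; by Fermat, exponent reduces to 167 mod 60 = 47; 6^47 ≡ 30 (mod 61).
Mod 47: 555 ≡ 38; by Fermat, exponent reduces to 167 mod 46 = 29; 38^29 ≡ 35 (mod 47).
Combine by CRT: x ≡ 30 (mod 61), x ≡ 35 (mod 47) ⇒ x ≡ 2714 (mod 2867).

2714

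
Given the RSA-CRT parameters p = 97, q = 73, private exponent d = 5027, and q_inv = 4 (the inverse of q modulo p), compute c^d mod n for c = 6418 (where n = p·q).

d_p = d mod (p−1) = 5027 mod 96 = 35; d_q = d mod (q−1) = 59.
m₁ = c^(d_p) mod p: c ≡ 16 (mod 97), and 16^35 mod 97 = 91.
m₂ = c^(d_q) mod q: c ≡ 67 (mod 73), and 67^59 mod 73 = 38.
h = q_inv·(m₁ − m₂) mod p = 4·(91 − 38) mod 97 = 18.
m = m₂ + h·q = 38 + 18·73 = 1352.

1352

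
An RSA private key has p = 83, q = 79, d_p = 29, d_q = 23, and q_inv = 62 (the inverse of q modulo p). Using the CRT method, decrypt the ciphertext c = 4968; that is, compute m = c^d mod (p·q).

m₁ = c^(d_p) mod p: c ≡ 71 (mod 83), and 71^29 mod 83 = 50.
m₂ = c^(d_q) mod q: c ≡ 70 (mod 79), and 70^23 mod 79 = 54.
h = q_inv·(m₁ − m₂) mod p = 62·(50 − 54) mod 83 = 1.
m = m₂ + h·q = 54 + 1·79 = 133.

133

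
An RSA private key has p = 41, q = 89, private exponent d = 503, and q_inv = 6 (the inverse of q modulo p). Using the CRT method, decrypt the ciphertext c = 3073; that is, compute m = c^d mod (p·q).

2739

d_p = d mod (p−1) = 503 mod 40 = 23; d_q = d mod (q−1) = 63.
m₁ = c^(d_p) mod p: c ≡ 39 (mod 41), and 39^23 mod 41 = 33.
m₂ = c^(d_q) mod q: c ≡ 47 (mod 89), and 47^63 mod 89 = 69.
h = q_inv·(m₁ − m₂) mod p = 6·(33 − 69) mod 41 = 30.
m = m₂ + h·q = 69 + 30·89 = 2739.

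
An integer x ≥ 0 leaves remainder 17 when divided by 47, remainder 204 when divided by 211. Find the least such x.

From x ≡ 17 (mod 47) write x = 17 + 47t. Substituting into x ≡ 204 (mod 211) gives 47t ≡ 187 (mod 211), and since 47⁻¹ ≡ 9 (mod 211), t ≡ 206. Hence x ≡ 17 + 47·206 = 9699 (mod 9917).

9699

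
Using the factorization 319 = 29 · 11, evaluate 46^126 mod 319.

86

Mod 29: 46 ≡ 17; by Fermat, exponent reduces to 126 mod 28 = 14; 17^14 ≡ 28 (mod 29).
Mod 11: 46 ≡ 2; by Fermat, exponent reduces to 126 mod 10 = 6; 2^6 ≡ 9 (mod 11).
Combine by CRT: x ≡ 28 (mod 29), x ≡ 9 (mod 11) ⇒ x ≡ 86 (mod 319).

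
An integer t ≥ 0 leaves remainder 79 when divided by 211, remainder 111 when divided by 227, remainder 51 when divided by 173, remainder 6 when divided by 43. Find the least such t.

8190044

The moduli are pairwise coprime; N = 211·227·173·43 = 356305783.
N/211 = 1688653; 1688653 ≡ 20 (mod 211); 20·95 ≡ 1, so inverse 95.
N/227 = 1569629; 1569629 ≡ 151 (mod 227); 151·224 ≡ 1, so inverse 224.
N/173 = 2059571; 2059571 ≡ 6 (mod 173); 6·29 ≡ 1, so inverse 29.
N/43 = 8286181; 8286181 ≡ 38 (mod 43); 38·17 ≡ 1, so inverse 17.
t ≡ 79·1688653·95 + 111·1569629·224 + 51·2059571·29 + 6·8286181·17 = 55591892192.
55591892192 mod 356305783 = 8190044.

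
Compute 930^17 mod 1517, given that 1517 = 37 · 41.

Mod 37: 930 ≡ 5; 5^17 ≡ 22 (mod 37).
Mod 41: 930 ≡ 28; 28^17 ≡ 12 (mod 41).
Combine by CRT: x ≡ 22 (mod 37), x ≡ 12 (mod 41) ⇒ x ≡ 873 (mod 1517).

873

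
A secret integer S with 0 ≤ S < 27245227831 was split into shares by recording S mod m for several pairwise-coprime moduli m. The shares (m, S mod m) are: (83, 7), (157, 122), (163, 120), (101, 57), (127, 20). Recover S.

7985074601

The moduli are pairwise coprime; N = 83·157·163·101·127 = 27245227831.
N/83 = 328255757; 328255757 ≡ 53 (mod 83); 53·47 ≡ 1, so inverse 47.
N/157 = 173536483; 173536483 ≡ 144 (mod 157); 144·12 ≡ 1, so inverse 12.
N/163 = 167148637; 167148637 ≡ 124 (mod 163); 124·117 ≡ 1, so inverse 117.
N/101 = 269754731; 269754731 ≡ 93 (mod 101); 93·63 ≡ 1, so inverse 63.
N/127 = 214529353; 214529353 ≡ 64 (mod 127); 64·2 ≡ 1, so inverse 2.
S ≡ 7·328255757·47 + 122·173536483·12 + 120·167148637·117 + 57·269754731·63 + 20·214529353·2 = 3686090831786.
3686090831786 mod 27245227831 = 7985074601.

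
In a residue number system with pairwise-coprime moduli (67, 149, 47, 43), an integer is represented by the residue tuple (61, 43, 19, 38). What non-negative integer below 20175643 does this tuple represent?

From x ≡ 61 (mod 67) write x = 61 + 67t. Substituting into x ≡ 43 (mod 149) gives 67t ≡ 131 (mod 149), and since 67⁻¹ ≡ 129 (mod 149), t ≡ 62. Hence x ≡ 61 + 67·62 = 4215 (mod 9983).
From x ≡ 4215 (mod 9983) write x = 4215 + 9983t. Substituting into x ≡ 19 (mod 47) gives 9983t ≡ 34 (mod 47), and since 19⁻¹ ≡ 5 (mod 47), t ≡ 29. Hence x ≡ 4215 + 9983·29 = 293722 (mod 469201).
From x ≡ 293722 (mod 469201) write x = 293722 + 469201t. Substituting into x ≡ 38 (mod 43) gives 469201t ≡ 6 (mod 43), and since 28⁻¹ ≡ 20 (mod 43), t ≡ 34. Hence x ≡ 293722 + 469201·34 = 16246556 (mod 20175643).

16246556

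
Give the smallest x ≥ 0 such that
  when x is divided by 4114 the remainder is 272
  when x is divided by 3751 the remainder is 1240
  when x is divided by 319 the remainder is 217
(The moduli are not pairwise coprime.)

563890

Combine the congruences pairwise.
gcd(4114, 3751) = 121 and 121 | (1240 − 272), so the pair is consistent; merging gives x ≡ 53754 (mod 127534), where 127534 = lcm(4114, 3751).
gcd(127534, 319) = 11 and 11 | (217 − 53754), so the pair is consistent; merging gives x ≡ 563890 (mod 3698486), where 3698486 = lcm(127534, 319).
The solution is unique modulo lcm(4114, 3751, 319) = 3698486.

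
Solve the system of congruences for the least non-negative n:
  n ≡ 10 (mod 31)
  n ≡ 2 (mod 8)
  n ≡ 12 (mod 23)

4474

The moduli are pairwise coprime; M = 31·8·23 = 5704.
M/31 = 184; 184 ≡ 29 (mod 31); 29·15 ≡ 1, so inverse 15.
M/8 = 713; 713 ≡ 1 (mod 8), inverse 1.
M/23 = 248; 248 ≡ 18 (mod 23); 18·9 ≡ 1, so inverse 9.
n ≡ 10·184·15 + 2·713·1 + 12·248·9 = 55810.
55810 mod 5704 = 4474.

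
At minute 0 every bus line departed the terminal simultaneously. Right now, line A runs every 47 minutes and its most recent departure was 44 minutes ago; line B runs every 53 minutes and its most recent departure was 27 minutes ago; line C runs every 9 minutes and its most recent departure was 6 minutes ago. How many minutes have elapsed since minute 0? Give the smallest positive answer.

From t ≡ 44 (mod 47) write t = 44 + 47s. Substituting into t ≡ 27 (mod 53) gives 47s ≡ 36 (mod 53), and since 47⁻¹ ≡ 44 (mod 53), s ≡ 47. Hence t ≡ 44 + 47·47 = 2253 (mod 2491).
From t ≡ 2253 (mod 2491) write t = 2253 + 2491s. Substituting into t ≡ 6 (mod 9) gives 2491s ≡ 3 (mod 9), and since 7⁻¹ ≡ 4 (mod 9), s ≡ 3. Hence t ≡ 2253 + 2491·3 = 9726 (mod 22419).

9726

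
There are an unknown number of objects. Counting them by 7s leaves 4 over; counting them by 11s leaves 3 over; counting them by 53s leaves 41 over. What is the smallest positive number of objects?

2797

The moduli are pairwise coprime; M = 7·11·53 = 4081.
M/7 = 583; 583 ≡ 2 (mod 7); 2·4 ≡ 1, so inverse 4.
M/11 = 371; 371 ≡ 8 (mod 11); 8·7 ≡ 1, so inverse 7.
M/53 = 77; 77 ≡ 24 (mod 53); 24·42 ≡ 1, so inverse 42.
N ≡ 4·583·4 + 3·371·7 + 41·77·42 = 149713.
149713 mod 4081 = 2797.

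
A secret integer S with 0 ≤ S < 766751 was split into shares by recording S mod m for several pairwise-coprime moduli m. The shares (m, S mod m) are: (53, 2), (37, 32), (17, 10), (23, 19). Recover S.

520992

The moduli are pairwise coprime; N = 53·37·17·23 = 766751.
N/53 = 14467; 14467 ≡ 51 (mod 53); 51·26 ≡ 1, so inverse 26.
N/37 = 20723; 20723 ≡ 3 (mod 37); 3·25 ≡ 1, so inverse 25.
N/17 = 45103; 45103 ≡ 2 (mod 17); 2·9 ≡ 1, so inverse 9.
N/23 = 33337; 33337 ≡ 10 (mod 23); 10·7 ≡ 1, so inverse 7.
S ≡ 2·14467·26 + 32·20723·25 + 10·45103·9 + 19·33337·7 = 25823775.
25823775 mod 766751 = 520992.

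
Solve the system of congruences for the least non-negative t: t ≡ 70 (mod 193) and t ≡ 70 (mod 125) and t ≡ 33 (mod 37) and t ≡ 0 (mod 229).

51772320

The moduli are pairwise coprime; N = 193·125·37·229 = 204411125.
N/193 = 1059125; 1059125 ≡ 134 (mod 193); 134·157 ≡ 1, so inverse 157.
N/125 = 1635289; 1635289 ≡ 39 (mod 125); 39·109 ≡ 1, so inverse 109.
N/37 = 5524625; 5524625 ≡ 7 (mod 37); 7·16 ≡ 1, so inverse 16.
N/229 = 892625; 892625 ≡ 212 (mod 229); 212·202 ≡ 1, so inverse 202.
t ≡ 70·1059125·157 + 70·1635289·109 + 33·5524625·16 + 0·892625·202 = 27034040820.
27034040820 mod 204411125 = 51772320.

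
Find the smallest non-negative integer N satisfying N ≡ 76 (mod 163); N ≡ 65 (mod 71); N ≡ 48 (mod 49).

The moduli are pairwise coprime; M = 163·71·49 = 567077.
M/163 = 3479; 3479 ≡ 56 (mod 163); 56·131 ≡ 1, so inverse 131.
M/71 = 7987; 7987 ≡ 35 (mod 71); 35·69 ≡ 1, so inverse 69.
M/49 = 11573; 11573 ≡ 9 (mod 49); 9·11 ≡ 1, so inverse 11.
N ≡ 76·3479·131 + 65·7987·69 + 48·11573·11 = 76569163.
76569163 mod 567077 = 13768.

13768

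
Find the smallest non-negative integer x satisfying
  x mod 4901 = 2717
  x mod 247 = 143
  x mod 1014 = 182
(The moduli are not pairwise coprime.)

46826

gcd(4901, 247) = 13 and 13 | (143 − 2717), so the pair is consistent; merging gives x ≡ 46826 (mod 93119), where 93119 = lcm(4901, 247).
gcd(93119, 1014) = 169 and 169 | (182 − 46826), so the pair is consistent; merging gives x ≡ 46826 (mod 558714), where 558714 = lcm(93119, 1014).
The solution is unique modulo lcm(4901, 247, 1014) = 558714.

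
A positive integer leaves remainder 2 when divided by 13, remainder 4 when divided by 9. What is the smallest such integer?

Combine the congruences pairwise.
From n ≡ 2 (mod 13) write n = 2 + 13t. Substituting into n ≡ 4 (mod 9) gives 13t ≡ 2 (mod 9), and since 4⁻¹ ≡ 7 (mod 9), t ≡ 5. Hence n ≡ 2 + 13·5 = 67 (mod 117).

67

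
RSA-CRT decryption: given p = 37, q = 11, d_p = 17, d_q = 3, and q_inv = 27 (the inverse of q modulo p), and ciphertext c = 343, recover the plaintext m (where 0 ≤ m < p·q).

63

m₁ = c^(d_p) mod p: c ≡ 10 (mod 37), and 10^17 mod 37 = 26.
m₂ = c^(d_q) mod q: c ≡ 2 (mod 11), and 2^3 mod 11 = 8.
h = q_inv·(m₁ − m₂) mod p = 27·(26 − 8) mod 37 = 5.
m = m₂ + h·q = 8 + 5·11 = 63.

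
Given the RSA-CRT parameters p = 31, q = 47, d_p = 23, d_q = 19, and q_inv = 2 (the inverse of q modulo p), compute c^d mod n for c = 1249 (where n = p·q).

m₁ = c^(d_p) mod p: c ≡ 9 (mod 31), and 9^23 mod 31 = 28.
m₂ = c^(d_q) mod q: c ≡ 27 (mod 47), and 27^19 mod 47 = 4.
h = q_inv·(m₁ − m₂) mod p = 2·(28 − 4) mod 31 = 17.
m = m₂ + h·q = 4 + 17·47 = 803.

803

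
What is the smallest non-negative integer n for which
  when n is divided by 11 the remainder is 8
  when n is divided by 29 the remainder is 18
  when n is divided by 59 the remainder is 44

From n ≡ 8 (mod 11) write n = 8 + 11t. Substituting into n ≡ 18 (mod 29) gives 11t ≡ 10 (mod 29), and since 11⁻¹ ≡ 8 (mod 29), t ≡ 22. Hence n ≡ 8 + 11·22 = 250 (mod 319).
From n ≡ 250 (mod 319) write n = 250 + 319t. Substituting into n ≡ 44 (mod 59) gives 319t ≡ 30 (mod 59), and since 24⁻¹ ≡ 32 (mod 59), t ≡ 16. Hence n ≡ 250 + 319·16 = 5354 (mod 18821).

5354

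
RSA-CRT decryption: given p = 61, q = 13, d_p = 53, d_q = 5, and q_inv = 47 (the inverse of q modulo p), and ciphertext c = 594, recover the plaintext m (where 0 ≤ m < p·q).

614

m₁ = c^(d_p) mod p: c ≡ 45 (mod 61), and 45^53 mod 61 = 4.
m₂ = c^(d_q) mod q: c ≡ 9 (mod 13), and 9^5 mod 13 = 3.
h = q_inv·(m₁ − m₂) mod p = 47·(4 − 3) mod 61 = 47.
m = m₂ + h·q = 3 + 47·13 = 614.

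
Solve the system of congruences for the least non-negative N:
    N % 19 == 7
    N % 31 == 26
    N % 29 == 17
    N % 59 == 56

From N ≡ 7 (mod 19) write N = 7 + 19t. Substituting into N ≡ 26 (mod 31) gives 19t ≡ 19 (mod 31), and since 19⁻¹ ≡ 18 (mod 31), t ≡ 1. Hence N ≡ 7 + 19·1 = 26 (mod 589).
From N ≡ 26 (mod 589) write N = 26 + 589t. Substituting into N ≡ 17 (mod 29) gives 589t ≡ 20 (mod 29), and since 9⁻¹ ≡ 13 (mod 29), t ≡ 28. Hence N ≡ 26 + 589·28 = 16518 (mod 17081).
From N ≡ 16518 (mod 17081) write N = 16518 + 17081t. Substituting into N ≡ 56 (mod 59) gives 17081t ≡ 58 (mod 59), and since 30⁻¹ ≡ 2 (mod 59), t ≡ 57. Hence N ≡ 16518 + 17081·57 = 990135 (mod 1007779).

990135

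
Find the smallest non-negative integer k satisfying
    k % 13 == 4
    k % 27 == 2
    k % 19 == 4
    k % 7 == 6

36560

The moduli are pairwise coprime; N = 13·27·19·7 = 46683.
N/13 = 3591; 3591 ≡ 3 (mod 13); 3·9 ≡ 1, so inverse 9.
N/27 = 1729; 1729 ≡ 1 (mod 27), inverse 1.
N/19 = 2457; 2457 ≡ 6 (mod 19); 6·16 ≡ 1, so inverse 16.
N/7 = 6669; 6669 ≡ 5 (mod 7); 5·3 ≡ 1, so inverse 3.
k ≡ 4·3591·9 + 2·1729·1 + 4·2457·16 + 6·6669·3 = 410024.
410024 mod 46683 = 36560.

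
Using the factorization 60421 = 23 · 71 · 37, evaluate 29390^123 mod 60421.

20730

Mod 23: 29390 ≡ 19; by Fermat, exponent reduces to 123 mod 22 = 13; 19^13 ≡ 7 (mod 23).
Mod 71: 29390 ≡ 67; by Fermat, exponent reduces to 123 mod 70 = 53; 67^53 ≡ 69 (mod 71).
Mod 37: 29390 ≡ 12; by Fermat, exponent reduces to 123 mod 36 = 15; 12^15 ≡ 10 (mod 37).
Combine by CRT: x ≡ 7 (mod 23), x ≡ 69 (mod 71), x ≡ 10 (mod 37) ⇒ x ≡ 20730 (mod 60421).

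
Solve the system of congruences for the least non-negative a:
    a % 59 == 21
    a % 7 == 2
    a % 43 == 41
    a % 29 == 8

421871

Combine the congruences pairwise.
From a ≡ 21 (mod 59) write a = 21 + 59t. Substituting into a ≡ 2 (mod 7) gives 59t ≡ 2 (mod 7), and since 3⁻¹ ≡ 5 (mod 7), t ≡ 3. Hence a ≡ 21 + 59·3 = 198 (mod 413).
From a ≡ 198 (mod 413) write a = 198 + 413t. Substituting into a ≡ 41 (mod 43) gives 413t ≡ 15 (mod 43), and since 26⁻¹ ≡ 5 (mod 43), t ≡ 32. Hence a ≡ 198 + 413·32 = 13414 (mod 17759).
From a ≡ 13414 (mod 17759) write a = 13414 + 17759t. Substituting into a ≡ 8 (mod 29) gives 17759t ≡ 21 (mod 29), and since 11⁻¹ ≡ 8 (mod 29), t ≡ 23. Hence a ≡ 13414 + 17759·23 = 421871 (mod 515011).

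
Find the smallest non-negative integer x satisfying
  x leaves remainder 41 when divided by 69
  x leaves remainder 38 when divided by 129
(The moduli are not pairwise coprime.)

1973

gcd(69, 129) = 3 and 3 | (38 − 41), so the pair is consistent; merging gives x ≡ 1973 (mod 2967), where 2967 = lcm(69, 129).
The solution is unique modulo lcm(69, 129) = 2967.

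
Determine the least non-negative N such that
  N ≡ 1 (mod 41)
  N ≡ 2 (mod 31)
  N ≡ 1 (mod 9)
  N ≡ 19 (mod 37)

198154

The moduli are pairwise coprime; M = 41·31·9·37 = 423243.
M/41 = 10323; 10323 ≡ 32 (mod 41); 32·9 ≡ 1, so inverse 9.
M/31 = 13653; 13653 ≡ 13 (mod 31); 13·12 ≡ 1, so inverse 12.
M/9 = 47027; 47027 ≡ 2 (mod 9); 2·5 ≡ 1, so inverse 5.
M/37 = 11439; 11439 ≡ 6 (mod 37); 6·31 ≡ 1, so inverse 31.
N ≡ 1·10323·9 + 2·13653·12 + 1·47027·5 + 19·11439·31 = 7393285.
7393285 mod 423243 = 198154.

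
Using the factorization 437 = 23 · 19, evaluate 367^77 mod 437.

252

Mod 23: 367 ≡ 22; by Fermat, exponent reduces to 77 mod 22 = 11; 22^11 ≡ 22 (mod 23).
Mod 19: 367 ≡ 6; by Fermat, exponent reduces to 77 mod 18 = 5; 6^5 ≡ 5 (mod 19).
Combine by CRT: x ≡ 22 (mod 23), x ≡ 5 (mod 19) ⇒ x ≡ 252 (mod 437).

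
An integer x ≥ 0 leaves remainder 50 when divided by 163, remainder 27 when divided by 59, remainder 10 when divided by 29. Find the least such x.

113661

The moduli are pairwise coprime; N = 163·59·29 = 278893.
N/163 = 1711; 1711 ≡ 81 (mod 163); 81·161 ≡ 1, so inverse 161.
N/59 = 4727; 4727 ≡ 7 (mod 59); 7·17 ≡ 1, so inverse 17.
N/29 = 9617; 9617 ≡ 18 (mod 29); 18·21 ≡ 1, so inverse 21.
x ≡ 50·1711·161 + 27·4727·17 + 10·9617·21 = 17962813.
17962813 mod 278893 = 113661.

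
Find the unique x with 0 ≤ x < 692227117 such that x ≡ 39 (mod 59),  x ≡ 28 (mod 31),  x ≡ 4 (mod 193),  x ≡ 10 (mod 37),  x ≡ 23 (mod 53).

475014113

The moduli are pairwise coprime; N = 59·31·193·37·53 = 692227117.
N/59 = 11732663; 11732663 ≡ 41 (mod 59); 41·36 ≡ 1, so inverse 36.
N/31 = 22329907; 22329907 ≡ 18 (mod 31); 18·19 ≡ 1, so inverse 19.
N/193 = 3586669; 3586669 ≡ 150 (mod 193); 150·184 ≡ 1, so inverse 184.
N/37 = 18708841; 18708841 ≡ 13 (mod 37); 13·20 ≡ 1, so inverse 20.
N/53 = 13060889; 13060889 ≡ 46 (mod 53); 46·15 ≡ 1, so inverse 15.
x ≡ 39·11732663·36 + 28·22329907·19 + 4·3586669·184 + 10·18708841·20 + 23·13060889·15 = 39239732665.
39239732665 mod 692227117 = 475014113.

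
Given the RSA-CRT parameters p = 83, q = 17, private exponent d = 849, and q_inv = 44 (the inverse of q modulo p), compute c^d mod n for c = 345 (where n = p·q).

226

d_p = d mod (p−1) = 849 mod 82 = 29; d_q = d mod (q−1) = 1.
m₁ = c^(d_p) mod p: c ≡ 13 (mod 83), and 13^29 mod 83 = 60.
m₂ = c^(d_q) mod q: c ≡ 5 (mod 17), and 5^1 mod 17 = 5.
h = q_inv·(m₁ − m₂) mod p = 44·(60 − 5) mod 83 = 13.
m = m₂ + h·q = 5 + 13·17 = 226.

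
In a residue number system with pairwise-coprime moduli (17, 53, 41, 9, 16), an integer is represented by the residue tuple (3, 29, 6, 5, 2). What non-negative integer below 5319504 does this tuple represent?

2650082

The moduli are pairwise coprime; N = 17·53·41·9·16 = 5319504.
N/17 = 312912; 312912 ≡ 10 (mod 17); 10·12 ≡ 1, so inverse 12.
N/53 = 100368; 100368 ≡ 39 (mod 53); 39·34 ≡ 1, so inverse 34.
N/41 = 129744; 129744 ≡ 20 (mod 41); 20·39 ≡ 1, so inverse 39.
N/9 = 591056; 591056 ≡ 8 (mod 9); 8·8 ≡ 1, so inverse 8.
N/16 = 332469; 332469 ≡ 5 (mod 16); 5·13 ≡ 1, so inverse 13.
x ≡ 3·312912·12 + 29·100368·34 + 6·129744·39 + 5·591056·8 + 2·332469·13 = 172874210.
172874210 mod 5319504 = 2650082.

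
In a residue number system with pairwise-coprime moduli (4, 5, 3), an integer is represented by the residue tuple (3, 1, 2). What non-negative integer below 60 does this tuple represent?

11

The moduli are pairwise coprime; N = 4·5·3 = 60.
N/4 = 15; 15 ≡ 3 (mod 4); 3·3 ≡ 1, so inverse 3.
N/5 = 12; 12 ≡ 2 (mod 5); 2·3 ≡ 1, so inverse 3.
N/3 = 20; 20 ≡ 2 (mod 3); 2·2 ≡ 1, so inverse 2.
x ≡ 3·15·3 + 1·12·3 + 2·20·2 = 251.
251 mod 60 = 11.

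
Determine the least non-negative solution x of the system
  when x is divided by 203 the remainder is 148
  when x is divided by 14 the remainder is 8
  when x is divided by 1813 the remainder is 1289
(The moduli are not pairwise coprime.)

17606

gcd(203, 14) = 7 and 7 | (8 − 148), so the pair is consistent; merging gives x ≡ 148 (mod 406), where 406 = lcm(203, 14).
gcd(406, 1813) = 7 and 7 | (1289 − 148), so the pair is consistent; merging gives x ≡ 17606 (mod 105154), where 105154 = lcm(406, 1813).
The solution is unique modulo lcm(203, 14, 1813) = 105154.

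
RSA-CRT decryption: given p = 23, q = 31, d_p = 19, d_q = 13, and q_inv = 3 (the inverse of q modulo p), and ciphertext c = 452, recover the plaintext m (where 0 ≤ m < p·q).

640

m₁ = c^(d_p) mod p: c ≡ 15 (mod 23), and 15^19 mod 23 = 19.
m₂ = c^(d_q) mod q: c ≡ 18 (mod 31), and 18^13 mod 31 = 20.
h = q_inv·(m₁ − m₂) mod p = 3·(19 − 20) mod 23 = 20.
m = m₂ + h·q = 20 + 20·31 = 640.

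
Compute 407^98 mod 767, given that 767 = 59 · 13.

198

Mod 59: 407 ≡ 53; by Fermat, exponent reduces to 98 mod 58 = 40; 53^40 ≡ 21 (mod 59).
Mod 13: 407 ≡ 4; by Fermat, exponent reduces to 98 mod 12 = 2; 4^2 ≡ 3 (mod 13).
Combine by CRT: x ≡ 21 (mod 59), x ≡ 3 (mod 13) ⇒ x ≡ 198 (mod 767).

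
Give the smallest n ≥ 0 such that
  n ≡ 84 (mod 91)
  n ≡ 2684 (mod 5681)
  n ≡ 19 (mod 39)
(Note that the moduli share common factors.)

8365

Combine the congruences pairwise.
gcd(91, 5681) = 13 and 13 | (2684 − 84), so the pair is consistent; merging gives n ≡ 8365 (mod 39767), where 39767 = lcm(91, 5681).
gcd(39767, 39) = 13 and 13 | (19 − 8365), so the pair is consistent; merging gives n ≡ 8365 (mod 119301), where 119301 = lcm(39767, 39).
The solution is unique modulo lcm(91, 5681, 39) = 119301.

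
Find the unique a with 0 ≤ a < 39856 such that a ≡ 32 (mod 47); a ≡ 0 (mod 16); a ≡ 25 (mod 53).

From a ≡ 32 (mod 47) write a = 32 + 47t. Substituting into a ≡ 0 (mod 16) gives 47t ≡ 0 (mod 16), and since 15⁻¹ ≡ 15 (mod 16), t ≡ 0. Hence a ≡ 32 + 47·0 = 32 (mod 752).
From a ≡ 32 (mod 752) write a = 32 + 752t. Substituting into a ≡ 25 (mod 53) gives 752t ≡ 46 (mod 53), and since 10⁻¹ ≡ 16 (mod 53), t ≡ 47. Hence a ≡ 32 + 752·47 = 35376 (mod 39856).

35376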